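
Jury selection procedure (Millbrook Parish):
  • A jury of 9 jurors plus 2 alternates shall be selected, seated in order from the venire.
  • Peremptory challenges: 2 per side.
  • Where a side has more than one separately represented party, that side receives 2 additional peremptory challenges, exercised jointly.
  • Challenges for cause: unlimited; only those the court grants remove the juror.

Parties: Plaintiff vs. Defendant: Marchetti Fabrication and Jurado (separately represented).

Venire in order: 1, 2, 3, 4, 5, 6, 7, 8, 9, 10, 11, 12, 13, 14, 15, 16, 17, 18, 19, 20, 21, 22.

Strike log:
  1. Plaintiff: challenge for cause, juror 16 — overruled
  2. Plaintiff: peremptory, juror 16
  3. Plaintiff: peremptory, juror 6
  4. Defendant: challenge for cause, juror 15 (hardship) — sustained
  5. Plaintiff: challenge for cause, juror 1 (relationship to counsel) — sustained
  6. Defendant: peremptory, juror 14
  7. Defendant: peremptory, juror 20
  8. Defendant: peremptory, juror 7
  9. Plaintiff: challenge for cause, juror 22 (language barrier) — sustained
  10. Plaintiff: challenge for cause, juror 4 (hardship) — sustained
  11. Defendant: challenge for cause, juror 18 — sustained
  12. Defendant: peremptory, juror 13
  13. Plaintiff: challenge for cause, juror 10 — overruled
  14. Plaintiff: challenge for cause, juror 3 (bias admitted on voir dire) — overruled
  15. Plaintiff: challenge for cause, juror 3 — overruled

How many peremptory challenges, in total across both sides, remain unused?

Plaintiff allotment: 2. Defendant allotment: 2 base + 2 multi-party = 4.
Plaintiff peremptories used: #16, #6 — 2 (for-cause on #16, #1, #22, #4, #10, #3, #3 don't count).
Defendant peremptories used: #14, #20, #7, #13 — 4 (for-cause on #15, #18 don't count).
Remaining: (2 − 2) + (4 − 4) = 0.

0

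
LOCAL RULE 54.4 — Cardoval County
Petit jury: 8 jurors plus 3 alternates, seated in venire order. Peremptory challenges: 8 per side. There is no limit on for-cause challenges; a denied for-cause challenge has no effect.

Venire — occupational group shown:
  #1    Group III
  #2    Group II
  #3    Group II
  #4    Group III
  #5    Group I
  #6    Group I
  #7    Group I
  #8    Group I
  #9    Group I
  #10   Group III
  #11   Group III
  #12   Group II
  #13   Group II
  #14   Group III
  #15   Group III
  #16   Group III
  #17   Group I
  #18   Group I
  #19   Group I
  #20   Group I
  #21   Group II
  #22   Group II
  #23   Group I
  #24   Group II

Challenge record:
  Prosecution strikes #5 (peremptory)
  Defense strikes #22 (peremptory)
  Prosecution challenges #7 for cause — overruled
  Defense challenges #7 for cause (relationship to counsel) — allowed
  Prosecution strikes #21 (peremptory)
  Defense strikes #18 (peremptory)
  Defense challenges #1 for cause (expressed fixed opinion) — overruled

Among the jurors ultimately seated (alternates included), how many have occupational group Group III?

Removed: #5, #7, #18, #21, #22.
Seated (11 incl. alternates): #1, #2, #3, #4, #6, #8, #9, #10, #11, #12, #13.
Of those, in Group III: #1, #4, #10, #11 → 4.

4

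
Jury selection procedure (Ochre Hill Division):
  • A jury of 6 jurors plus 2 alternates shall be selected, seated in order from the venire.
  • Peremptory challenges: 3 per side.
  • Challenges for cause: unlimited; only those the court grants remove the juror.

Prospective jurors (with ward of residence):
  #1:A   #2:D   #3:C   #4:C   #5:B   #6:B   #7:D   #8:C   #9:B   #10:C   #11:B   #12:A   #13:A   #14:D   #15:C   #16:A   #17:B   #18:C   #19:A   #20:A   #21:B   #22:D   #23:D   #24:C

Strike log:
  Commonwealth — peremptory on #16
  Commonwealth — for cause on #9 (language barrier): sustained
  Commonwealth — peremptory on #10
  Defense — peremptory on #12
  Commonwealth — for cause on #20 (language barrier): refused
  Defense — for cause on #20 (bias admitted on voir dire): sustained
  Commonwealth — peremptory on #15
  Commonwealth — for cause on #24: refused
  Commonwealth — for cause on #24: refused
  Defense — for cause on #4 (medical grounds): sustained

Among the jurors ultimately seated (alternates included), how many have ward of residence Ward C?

Removed: #4, #9, #10, #12, #15, #16, #20.
Seated (8 incl. alternates): #1, #2, #3, #5, #6, #7, #8, #11.
Of those, in Ward C: #3, #8 → 2.

2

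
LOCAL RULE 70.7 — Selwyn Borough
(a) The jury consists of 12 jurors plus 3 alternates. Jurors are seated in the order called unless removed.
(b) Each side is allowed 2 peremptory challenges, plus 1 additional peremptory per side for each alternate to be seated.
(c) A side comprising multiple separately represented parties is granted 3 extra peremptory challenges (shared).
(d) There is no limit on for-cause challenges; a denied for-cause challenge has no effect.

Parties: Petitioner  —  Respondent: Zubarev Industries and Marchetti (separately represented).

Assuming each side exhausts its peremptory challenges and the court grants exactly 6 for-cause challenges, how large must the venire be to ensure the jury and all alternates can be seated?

34

Seats to fill: 12 + 3 alternates = 15.
Peremptories — Petitioner: 2 + 1×3 = 5; Respondent: 2 + 1×3 + 3 = 8; total 13.
For-cause removals: 6.
Minimum venire: 15 + 13 + 6 = 34.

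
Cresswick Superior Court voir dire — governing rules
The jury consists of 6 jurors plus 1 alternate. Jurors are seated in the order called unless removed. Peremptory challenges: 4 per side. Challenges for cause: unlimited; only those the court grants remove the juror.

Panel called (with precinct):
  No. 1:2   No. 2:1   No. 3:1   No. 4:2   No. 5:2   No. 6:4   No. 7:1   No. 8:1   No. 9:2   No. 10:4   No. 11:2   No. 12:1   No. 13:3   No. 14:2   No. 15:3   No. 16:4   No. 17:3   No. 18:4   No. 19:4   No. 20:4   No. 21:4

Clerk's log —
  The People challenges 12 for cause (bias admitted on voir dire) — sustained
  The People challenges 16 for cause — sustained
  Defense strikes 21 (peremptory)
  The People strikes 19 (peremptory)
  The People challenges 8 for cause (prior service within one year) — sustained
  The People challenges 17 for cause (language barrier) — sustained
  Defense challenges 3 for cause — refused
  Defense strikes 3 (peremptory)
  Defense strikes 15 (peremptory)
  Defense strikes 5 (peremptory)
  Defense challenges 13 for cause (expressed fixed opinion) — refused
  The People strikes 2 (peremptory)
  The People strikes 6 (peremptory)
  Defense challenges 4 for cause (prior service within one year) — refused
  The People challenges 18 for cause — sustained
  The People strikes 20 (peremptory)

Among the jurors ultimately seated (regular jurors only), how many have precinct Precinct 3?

0

Removed: #2, #3, #5, #6, #8, #12, #15, #16, #17, #18, #19, #20, #21.
Seated jurors 1–6: #1, #4, #7, #9, #10, #11 (alternates #13 not counted).
None of those are in Precinct 3 → 0.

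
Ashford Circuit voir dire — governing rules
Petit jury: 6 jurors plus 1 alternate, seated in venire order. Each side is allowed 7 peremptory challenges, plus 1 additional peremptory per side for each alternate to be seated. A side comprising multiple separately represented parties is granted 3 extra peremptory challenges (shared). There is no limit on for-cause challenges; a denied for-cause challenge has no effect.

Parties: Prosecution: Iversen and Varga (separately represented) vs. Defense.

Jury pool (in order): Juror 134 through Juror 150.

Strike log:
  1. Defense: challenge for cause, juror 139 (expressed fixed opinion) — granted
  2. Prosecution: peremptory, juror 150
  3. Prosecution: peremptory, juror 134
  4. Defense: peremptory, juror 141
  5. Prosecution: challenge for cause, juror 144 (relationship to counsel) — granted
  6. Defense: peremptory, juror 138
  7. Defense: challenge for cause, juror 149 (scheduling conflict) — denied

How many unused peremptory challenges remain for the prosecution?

9

Prosecution allotment: 7 base + 1 × 1 alternate + 3 multi-party = 11.
Prosecution peremptories used: #150, #134 — 2 (the for-cause on #144 doesn't count).
Remaining: 11 − 2 = 9.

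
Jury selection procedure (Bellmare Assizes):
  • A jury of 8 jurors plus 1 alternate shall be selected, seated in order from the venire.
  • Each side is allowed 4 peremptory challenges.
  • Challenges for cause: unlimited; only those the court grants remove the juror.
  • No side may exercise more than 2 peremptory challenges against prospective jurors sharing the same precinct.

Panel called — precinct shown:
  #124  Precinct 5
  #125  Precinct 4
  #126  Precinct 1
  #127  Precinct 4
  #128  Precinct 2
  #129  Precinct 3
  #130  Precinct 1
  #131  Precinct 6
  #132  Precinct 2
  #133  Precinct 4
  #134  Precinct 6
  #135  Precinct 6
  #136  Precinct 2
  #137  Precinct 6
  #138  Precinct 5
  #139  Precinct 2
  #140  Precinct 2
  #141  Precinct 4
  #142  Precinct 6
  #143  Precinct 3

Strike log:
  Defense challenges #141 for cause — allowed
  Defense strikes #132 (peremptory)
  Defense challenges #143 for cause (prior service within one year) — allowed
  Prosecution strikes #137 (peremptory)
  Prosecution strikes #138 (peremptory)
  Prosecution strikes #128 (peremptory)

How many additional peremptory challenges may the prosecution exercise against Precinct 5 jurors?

1

Prosecution peremptories so far: #137, #138, #128 — 3 of 4 used, 1 left overall.
Against Precinct 5: #138 — 1 used; per-precinct cap 2 leaves 1.
Binding limit: min(1, 1) = 1.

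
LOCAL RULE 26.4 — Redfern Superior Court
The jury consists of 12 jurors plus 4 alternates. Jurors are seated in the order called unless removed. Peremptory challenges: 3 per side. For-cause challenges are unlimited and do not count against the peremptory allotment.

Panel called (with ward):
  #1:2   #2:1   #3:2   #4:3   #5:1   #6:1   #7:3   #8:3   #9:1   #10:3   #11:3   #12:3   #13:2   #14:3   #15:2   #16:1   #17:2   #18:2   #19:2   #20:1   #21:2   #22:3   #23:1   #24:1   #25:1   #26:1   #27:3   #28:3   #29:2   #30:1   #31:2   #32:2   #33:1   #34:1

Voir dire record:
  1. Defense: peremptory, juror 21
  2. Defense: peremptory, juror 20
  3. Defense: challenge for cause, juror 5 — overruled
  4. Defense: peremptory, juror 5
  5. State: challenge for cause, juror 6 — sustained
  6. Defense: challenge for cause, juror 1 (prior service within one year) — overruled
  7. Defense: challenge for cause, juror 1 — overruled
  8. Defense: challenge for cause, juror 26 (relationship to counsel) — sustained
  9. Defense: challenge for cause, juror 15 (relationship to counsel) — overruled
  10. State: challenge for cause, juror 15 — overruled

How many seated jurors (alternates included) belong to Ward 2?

6

Removed: #5, #6, #20, #21, #26.
Seated (16 incl. alternates): #1, #2, #3, #4, #7, #8, #9, #10, #11, #12, #13, #14, #15, #16, #17, #18.
Of those, in Ward 2: #1, #3, #13, #15, #17, #18 → 6.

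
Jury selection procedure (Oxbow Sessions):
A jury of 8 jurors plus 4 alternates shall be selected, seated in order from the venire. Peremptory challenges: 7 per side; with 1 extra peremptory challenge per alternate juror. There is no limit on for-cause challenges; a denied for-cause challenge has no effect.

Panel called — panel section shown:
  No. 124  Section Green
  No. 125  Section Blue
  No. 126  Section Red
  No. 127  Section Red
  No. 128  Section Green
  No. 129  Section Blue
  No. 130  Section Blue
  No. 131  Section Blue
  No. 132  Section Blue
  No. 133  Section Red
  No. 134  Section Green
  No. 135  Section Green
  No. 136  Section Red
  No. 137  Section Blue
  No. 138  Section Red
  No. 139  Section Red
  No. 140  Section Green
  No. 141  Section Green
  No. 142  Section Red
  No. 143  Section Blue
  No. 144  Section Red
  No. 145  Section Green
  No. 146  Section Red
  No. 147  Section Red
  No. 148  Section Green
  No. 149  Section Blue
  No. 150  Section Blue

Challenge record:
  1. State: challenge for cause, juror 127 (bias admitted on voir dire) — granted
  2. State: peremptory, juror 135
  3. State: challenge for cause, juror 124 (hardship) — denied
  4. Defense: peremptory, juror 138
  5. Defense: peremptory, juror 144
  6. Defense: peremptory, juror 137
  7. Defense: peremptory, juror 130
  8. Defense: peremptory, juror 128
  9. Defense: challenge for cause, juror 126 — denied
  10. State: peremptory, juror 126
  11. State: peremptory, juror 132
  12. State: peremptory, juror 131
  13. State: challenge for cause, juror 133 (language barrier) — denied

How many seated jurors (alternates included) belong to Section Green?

Removed: #126, #127, #128, #130, #131, #132, #135, #137, #138, #144.
Seated (12 incl. alternates): #124, #125, #129, #133, #134, #136, #139, #140, #141, #142, #143, #145.
Of those, in Section Green: #124, #134, #140, #141, #145 → 5.

5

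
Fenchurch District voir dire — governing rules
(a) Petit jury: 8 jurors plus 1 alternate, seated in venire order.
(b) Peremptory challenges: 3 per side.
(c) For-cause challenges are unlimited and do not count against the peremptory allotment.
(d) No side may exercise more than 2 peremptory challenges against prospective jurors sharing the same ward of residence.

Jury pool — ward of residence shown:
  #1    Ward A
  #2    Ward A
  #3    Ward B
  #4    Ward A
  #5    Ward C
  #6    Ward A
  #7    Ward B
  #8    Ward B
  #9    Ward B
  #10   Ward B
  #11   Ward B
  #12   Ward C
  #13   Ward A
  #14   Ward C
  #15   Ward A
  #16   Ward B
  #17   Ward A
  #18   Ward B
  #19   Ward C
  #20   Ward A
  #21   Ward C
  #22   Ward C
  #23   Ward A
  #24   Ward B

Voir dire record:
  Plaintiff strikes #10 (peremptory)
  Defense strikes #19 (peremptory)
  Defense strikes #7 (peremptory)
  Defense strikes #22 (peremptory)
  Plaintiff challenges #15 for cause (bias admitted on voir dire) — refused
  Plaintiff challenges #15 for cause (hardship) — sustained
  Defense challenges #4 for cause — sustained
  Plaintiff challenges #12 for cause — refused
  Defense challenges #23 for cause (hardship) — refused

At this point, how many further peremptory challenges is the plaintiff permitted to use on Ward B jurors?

1

Plaintiff peremptories so far: #10 — 1 of 3 used, 2 left overall.
Against Ward B: #10 — 1 used; per-ward cap 2 leaves 1.
Binding limit: min(2, 1) = 1.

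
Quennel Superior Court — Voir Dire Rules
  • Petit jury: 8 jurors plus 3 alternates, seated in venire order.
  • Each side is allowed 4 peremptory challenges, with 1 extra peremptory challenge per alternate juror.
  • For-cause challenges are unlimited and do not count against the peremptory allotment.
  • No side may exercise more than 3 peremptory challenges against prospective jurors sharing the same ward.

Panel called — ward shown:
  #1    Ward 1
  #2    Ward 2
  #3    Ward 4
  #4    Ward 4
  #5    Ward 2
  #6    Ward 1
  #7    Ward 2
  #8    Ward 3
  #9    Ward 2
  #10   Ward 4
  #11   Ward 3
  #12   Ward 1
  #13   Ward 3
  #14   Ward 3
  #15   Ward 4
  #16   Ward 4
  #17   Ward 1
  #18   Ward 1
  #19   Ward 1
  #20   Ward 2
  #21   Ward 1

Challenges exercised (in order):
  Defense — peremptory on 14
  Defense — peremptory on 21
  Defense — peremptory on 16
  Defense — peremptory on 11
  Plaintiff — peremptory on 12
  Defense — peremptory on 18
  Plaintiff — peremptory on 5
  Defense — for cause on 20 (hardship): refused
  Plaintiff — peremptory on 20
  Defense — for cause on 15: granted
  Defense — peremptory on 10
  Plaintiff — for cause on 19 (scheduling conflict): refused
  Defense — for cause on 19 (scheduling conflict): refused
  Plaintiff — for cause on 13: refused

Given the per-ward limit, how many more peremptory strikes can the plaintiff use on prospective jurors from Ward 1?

2

Plaintiff peremptories so far: #12, #5, #20 — 3 of 7 used, 4 left overall.
Against Ward 1: #12 — 1 used; per-ward cap 3 leaves 2.
Binding limit: min(4, 2) = 2.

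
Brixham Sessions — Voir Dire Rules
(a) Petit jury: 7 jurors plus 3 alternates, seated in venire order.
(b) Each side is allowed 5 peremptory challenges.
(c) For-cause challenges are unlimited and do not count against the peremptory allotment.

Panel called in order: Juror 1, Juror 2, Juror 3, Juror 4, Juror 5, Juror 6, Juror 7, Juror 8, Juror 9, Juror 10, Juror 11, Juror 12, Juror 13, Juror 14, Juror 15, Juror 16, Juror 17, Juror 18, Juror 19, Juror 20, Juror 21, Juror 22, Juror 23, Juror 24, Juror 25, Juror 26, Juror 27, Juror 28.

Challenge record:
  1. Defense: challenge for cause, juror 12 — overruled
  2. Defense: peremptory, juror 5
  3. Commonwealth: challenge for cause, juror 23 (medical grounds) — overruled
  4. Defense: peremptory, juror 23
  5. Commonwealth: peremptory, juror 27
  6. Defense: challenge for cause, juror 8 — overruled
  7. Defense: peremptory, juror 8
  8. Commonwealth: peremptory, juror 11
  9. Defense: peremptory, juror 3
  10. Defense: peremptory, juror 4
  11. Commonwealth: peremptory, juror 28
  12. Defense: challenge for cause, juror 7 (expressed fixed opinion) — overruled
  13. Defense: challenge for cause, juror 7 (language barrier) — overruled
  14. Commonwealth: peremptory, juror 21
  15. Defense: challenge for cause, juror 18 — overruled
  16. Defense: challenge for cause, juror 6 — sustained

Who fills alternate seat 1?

14

Removed: #3, #4, #5, #6, #8, #11, #21, #23, #27, #28. (#7, #12, #18 stay — for-cause denied.)
Filling seats in venire order through position 8: #1, #2, #7, #9, #10, #12, #13, #14.
So alternate 1 is #14.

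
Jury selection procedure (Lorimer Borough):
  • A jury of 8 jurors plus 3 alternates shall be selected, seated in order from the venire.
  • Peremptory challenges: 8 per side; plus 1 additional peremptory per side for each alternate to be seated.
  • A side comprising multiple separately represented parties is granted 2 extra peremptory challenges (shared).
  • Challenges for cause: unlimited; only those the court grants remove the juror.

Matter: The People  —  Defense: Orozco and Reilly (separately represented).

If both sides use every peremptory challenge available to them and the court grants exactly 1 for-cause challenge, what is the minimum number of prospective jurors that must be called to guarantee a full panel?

36

Seats to fill: 8 + 3 alternates = 11.
Peremptories — The People: 8 + 1×3 = 11; Defense: 8 + 1×3 + 2 = 13; total 24.
For-cause removals: 1.
Minimum venire: 11 + 24 + 1 = 36.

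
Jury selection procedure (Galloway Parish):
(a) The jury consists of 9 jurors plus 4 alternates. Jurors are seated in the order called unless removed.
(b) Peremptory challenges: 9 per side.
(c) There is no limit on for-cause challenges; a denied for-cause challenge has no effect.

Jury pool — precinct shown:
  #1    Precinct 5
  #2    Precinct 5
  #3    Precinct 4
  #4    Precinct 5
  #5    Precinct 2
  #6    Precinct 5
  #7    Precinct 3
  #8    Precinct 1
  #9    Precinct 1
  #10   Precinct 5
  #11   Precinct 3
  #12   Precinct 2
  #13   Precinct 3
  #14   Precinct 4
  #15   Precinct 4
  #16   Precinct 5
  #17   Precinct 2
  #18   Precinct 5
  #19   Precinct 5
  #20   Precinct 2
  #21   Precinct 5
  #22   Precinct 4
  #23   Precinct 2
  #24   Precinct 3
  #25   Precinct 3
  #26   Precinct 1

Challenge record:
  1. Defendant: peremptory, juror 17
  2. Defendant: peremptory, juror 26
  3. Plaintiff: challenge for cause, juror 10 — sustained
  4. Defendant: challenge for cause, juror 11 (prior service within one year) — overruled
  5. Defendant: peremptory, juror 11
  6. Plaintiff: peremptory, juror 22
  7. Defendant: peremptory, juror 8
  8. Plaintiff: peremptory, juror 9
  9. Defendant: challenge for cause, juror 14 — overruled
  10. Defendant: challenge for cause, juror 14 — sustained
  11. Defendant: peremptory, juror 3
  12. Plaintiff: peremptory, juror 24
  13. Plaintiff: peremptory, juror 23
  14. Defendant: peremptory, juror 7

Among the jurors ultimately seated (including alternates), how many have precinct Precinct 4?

Removed: #3, #7, #8, #9, #10, #11, #14, #17, #22, #23, #24, #26.
Seated (13 incl. alternates): #1, #2, #4, #5, #6, #12, #13, #15, #16, #18, #19, #20, #21.
Of those, in Precinct 4: #15 → 1.

1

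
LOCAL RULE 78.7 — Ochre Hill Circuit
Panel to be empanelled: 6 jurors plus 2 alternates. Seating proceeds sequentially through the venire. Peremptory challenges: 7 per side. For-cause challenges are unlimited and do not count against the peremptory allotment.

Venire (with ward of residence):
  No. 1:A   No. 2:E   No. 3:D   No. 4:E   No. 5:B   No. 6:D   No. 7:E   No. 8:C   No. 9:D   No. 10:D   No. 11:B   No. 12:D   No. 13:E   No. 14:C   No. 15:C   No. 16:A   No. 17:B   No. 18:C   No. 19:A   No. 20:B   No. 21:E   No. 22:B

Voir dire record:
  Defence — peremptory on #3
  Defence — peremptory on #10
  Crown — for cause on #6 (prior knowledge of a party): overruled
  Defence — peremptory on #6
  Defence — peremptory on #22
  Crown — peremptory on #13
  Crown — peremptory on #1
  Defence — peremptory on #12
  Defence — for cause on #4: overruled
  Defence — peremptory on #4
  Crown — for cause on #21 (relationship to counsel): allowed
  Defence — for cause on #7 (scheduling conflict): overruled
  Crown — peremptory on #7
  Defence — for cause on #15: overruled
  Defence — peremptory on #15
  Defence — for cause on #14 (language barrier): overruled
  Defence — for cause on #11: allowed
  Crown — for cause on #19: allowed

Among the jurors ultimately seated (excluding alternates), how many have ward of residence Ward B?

Removed: #1, #3, #4, #6, #7, #10, #11, #12, #13, #15, #19, #21, #22.
Seated jurors 1–6: #2, #5, #8, #9, #14, #16 (alternates #17, #18 not counted).
Of those, in Ward B: #5 → 1.

1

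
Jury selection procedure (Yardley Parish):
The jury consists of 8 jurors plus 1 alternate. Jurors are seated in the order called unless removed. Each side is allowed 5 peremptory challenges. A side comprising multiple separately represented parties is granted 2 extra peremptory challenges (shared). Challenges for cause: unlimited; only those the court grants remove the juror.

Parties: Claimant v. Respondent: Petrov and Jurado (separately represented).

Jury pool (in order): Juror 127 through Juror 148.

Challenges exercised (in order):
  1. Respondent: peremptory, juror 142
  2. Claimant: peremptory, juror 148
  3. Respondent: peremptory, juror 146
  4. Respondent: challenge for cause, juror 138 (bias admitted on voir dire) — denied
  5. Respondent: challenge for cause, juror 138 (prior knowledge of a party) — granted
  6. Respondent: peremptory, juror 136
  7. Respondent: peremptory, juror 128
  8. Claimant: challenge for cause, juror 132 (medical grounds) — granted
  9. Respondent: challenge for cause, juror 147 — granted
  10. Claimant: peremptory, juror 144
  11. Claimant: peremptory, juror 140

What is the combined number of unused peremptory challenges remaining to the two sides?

5

Claimant allotment: 5. Respondent allotment: 5 base + 2 multi-party = 7.
Claimant peremptories used: #148, #144, #140 — 3 (the for-cause on #132 doesn't count).
Respondent peremptories used: #142, #146, #136, #128 — 4 (for-cause on #138, #138, #147 don't count).
Remaining: (5 − 3) + (7 − 4) = 5.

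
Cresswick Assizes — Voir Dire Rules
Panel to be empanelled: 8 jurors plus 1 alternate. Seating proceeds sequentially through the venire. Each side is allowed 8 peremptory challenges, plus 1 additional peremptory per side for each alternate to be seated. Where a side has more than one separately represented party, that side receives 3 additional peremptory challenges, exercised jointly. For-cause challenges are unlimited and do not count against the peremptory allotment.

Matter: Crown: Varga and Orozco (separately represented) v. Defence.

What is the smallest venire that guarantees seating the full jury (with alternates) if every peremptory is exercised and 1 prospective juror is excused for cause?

31

Seats to fill: 8 + 1 alternates = 9.
Peremptories — Crown: 8 + 1×1 + 3 = 12; Defence: 8 + 1×1 = 9; total 21.
For-cause removals: 1.
Minimum venire: 9 + 21 + 1 = 31.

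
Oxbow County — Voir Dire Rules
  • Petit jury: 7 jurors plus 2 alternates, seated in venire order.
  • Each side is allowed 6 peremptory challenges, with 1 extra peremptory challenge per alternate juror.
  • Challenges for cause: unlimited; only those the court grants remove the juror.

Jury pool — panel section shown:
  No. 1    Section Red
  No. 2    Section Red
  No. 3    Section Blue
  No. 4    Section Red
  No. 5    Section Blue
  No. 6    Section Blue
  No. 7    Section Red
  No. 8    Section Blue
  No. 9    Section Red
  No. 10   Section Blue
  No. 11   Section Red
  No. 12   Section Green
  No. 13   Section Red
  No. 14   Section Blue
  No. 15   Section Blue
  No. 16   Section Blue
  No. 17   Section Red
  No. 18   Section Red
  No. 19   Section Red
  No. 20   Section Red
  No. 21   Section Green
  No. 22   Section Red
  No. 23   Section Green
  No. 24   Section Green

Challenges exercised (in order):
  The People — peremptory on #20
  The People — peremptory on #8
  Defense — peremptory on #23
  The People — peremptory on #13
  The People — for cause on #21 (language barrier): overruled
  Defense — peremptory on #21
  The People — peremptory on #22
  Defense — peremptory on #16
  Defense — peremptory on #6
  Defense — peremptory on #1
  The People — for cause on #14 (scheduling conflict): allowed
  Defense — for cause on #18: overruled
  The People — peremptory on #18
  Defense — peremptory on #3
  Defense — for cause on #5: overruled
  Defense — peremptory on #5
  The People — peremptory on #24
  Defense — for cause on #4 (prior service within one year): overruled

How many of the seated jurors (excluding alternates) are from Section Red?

Removed: #1, #3, #5, #6, #8, #13, #14, #16, #18, #20, #21, #22, #23, #24.
Seated jurors 1–7: #2, #4, #7, #9, #10, #11, #12 (alternates #15, #17 not counted).
Of those, in Section Red: #2, #4, #7, #9, #11 → 5.

5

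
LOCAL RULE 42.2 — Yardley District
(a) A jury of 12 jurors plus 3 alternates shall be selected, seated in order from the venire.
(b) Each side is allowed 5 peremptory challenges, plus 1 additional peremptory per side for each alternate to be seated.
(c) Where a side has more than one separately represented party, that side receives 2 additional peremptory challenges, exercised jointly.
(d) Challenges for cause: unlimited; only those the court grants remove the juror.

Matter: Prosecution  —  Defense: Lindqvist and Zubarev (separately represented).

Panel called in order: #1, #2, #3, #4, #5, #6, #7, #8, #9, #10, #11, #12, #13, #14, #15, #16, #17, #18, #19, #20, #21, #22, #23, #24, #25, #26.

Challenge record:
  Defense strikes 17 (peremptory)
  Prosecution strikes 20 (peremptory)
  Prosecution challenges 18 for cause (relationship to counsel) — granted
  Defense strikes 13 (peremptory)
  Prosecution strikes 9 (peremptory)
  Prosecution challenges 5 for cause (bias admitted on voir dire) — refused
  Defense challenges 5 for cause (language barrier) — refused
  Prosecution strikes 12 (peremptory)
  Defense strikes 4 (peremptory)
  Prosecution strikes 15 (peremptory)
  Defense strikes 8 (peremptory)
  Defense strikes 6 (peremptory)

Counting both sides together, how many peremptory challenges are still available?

Prosecution allotment: 5 base + 1 × 3 alternates = 8. Defense allotment: 5 base + 1 × 3 alternates + 2 multi-party = 10.
Prosecution peremptories used: #20, #9, #12, #15 — 4 (for-cause on #18, #5 don't count).
Defense peremptories used: #17, #13, #4, #8, #6 — 5 (the for-cause on #5 doesn't count).
Remaining: (8 − 4) + (10 − 5) = 9.

9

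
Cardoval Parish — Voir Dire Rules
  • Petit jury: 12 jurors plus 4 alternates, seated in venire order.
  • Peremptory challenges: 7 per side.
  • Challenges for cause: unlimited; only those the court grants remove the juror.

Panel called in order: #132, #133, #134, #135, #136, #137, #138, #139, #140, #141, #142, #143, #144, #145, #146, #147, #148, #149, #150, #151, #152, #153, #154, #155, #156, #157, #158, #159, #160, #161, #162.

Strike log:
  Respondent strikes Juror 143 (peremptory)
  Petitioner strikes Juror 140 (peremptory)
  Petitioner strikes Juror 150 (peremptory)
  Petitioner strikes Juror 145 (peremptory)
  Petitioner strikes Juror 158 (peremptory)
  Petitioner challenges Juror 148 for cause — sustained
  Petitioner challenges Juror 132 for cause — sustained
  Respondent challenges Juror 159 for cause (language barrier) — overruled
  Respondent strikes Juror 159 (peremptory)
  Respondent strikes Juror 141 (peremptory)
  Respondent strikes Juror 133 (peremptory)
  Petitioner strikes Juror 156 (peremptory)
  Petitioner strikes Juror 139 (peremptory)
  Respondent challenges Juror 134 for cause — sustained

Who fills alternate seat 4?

Removed: #132, #133, #134, #139, #140, #141, #143, #145, #148, #150, #156, #158, #159.
Filling seats in venire order through position 16: #135, #136, #137, #138, #142, #144, #146, #147, #149, #151, #152, #153, #154, #155, #157, #160.
So alternate 4 is #160.

160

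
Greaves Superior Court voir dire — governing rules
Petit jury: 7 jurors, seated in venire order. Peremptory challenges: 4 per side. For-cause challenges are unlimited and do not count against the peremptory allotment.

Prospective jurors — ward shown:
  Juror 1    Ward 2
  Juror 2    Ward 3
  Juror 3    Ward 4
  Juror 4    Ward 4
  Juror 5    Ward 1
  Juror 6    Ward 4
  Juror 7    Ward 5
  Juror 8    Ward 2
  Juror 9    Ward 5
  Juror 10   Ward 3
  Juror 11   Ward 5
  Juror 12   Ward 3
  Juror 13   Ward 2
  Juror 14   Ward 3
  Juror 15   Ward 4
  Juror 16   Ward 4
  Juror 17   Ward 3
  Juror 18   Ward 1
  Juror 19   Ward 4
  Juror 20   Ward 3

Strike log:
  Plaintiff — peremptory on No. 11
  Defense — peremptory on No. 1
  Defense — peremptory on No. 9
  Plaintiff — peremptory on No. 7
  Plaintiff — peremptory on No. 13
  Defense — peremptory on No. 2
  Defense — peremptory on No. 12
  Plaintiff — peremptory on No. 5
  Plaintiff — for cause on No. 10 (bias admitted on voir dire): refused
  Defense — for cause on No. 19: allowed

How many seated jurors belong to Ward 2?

Removed: #1, #2, #5, #7, #9, #11, #12, #13, #19.
Seated jurors 1–7: #3, #4, #6, #8, #10, #14, #15.
Of those, in Ward 2: #8 → 1.

1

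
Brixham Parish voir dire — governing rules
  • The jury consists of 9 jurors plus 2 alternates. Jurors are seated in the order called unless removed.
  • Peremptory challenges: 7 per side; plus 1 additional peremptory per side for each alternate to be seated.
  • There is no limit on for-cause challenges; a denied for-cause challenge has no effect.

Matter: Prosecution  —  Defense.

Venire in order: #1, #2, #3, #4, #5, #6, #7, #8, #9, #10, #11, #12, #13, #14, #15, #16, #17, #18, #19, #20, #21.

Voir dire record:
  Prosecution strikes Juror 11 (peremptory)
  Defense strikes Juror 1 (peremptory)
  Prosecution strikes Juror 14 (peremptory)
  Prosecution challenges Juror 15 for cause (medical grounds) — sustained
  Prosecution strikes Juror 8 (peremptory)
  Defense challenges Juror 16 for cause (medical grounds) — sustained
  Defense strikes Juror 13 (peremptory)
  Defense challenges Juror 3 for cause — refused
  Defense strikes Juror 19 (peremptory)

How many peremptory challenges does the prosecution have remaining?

Prosecution allotment: 7 base + 1 × 2 alternates = 9.
Prosecution peremptories used: #11, #14, #8 — 3 (the for-cause on #15 doesn't count).
Remaining: 9 − 3 = 6.

6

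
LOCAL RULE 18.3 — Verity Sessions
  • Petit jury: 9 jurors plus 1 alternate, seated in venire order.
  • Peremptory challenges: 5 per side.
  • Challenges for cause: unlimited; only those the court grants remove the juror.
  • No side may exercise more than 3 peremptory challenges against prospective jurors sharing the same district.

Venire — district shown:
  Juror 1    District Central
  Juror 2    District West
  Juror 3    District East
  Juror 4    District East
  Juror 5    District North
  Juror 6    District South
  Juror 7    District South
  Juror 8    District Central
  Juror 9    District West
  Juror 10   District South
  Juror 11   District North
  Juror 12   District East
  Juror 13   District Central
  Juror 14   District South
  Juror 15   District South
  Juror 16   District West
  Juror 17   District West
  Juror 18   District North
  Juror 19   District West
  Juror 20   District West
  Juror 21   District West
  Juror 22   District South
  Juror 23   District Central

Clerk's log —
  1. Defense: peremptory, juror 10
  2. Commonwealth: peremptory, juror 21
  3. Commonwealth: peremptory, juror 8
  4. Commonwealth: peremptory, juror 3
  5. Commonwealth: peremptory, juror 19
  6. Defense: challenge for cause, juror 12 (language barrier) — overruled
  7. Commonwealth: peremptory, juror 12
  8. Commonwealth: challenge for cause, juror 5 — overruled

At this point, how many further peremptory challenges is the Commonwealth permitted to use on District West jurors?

0

Commonwealth peremptories so far: #21, #8, #3, #19, #12 — 5 of 5 used, 0 left overall.
Against District West: #21, #19 — 2 used; per-district cap 3 leaves 1.
Binding limit: min(0, 1) = 0.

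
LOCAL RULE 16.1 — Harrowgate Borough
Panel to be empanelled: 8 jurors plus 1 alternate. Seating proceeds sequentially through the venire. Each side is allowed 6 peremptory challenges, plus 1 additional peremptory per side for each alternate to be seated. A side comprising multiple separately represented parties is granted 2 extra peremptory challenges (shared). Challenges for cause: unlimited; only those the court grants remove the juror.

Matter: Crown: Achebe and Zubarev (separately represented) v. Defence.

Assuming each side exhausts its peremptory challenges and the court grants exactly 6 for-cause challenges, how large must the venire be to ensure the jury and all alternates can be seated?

31

Seats to fill: 8 + 1 alternates = 9.
Peremptories — Crown: 6 + 1×1 + 2 = 9; Defence: 6 + 1×1 = 7; total 16.
For-cause removals: 6.
Minimum venire: 9 + 16 + 6 = 31.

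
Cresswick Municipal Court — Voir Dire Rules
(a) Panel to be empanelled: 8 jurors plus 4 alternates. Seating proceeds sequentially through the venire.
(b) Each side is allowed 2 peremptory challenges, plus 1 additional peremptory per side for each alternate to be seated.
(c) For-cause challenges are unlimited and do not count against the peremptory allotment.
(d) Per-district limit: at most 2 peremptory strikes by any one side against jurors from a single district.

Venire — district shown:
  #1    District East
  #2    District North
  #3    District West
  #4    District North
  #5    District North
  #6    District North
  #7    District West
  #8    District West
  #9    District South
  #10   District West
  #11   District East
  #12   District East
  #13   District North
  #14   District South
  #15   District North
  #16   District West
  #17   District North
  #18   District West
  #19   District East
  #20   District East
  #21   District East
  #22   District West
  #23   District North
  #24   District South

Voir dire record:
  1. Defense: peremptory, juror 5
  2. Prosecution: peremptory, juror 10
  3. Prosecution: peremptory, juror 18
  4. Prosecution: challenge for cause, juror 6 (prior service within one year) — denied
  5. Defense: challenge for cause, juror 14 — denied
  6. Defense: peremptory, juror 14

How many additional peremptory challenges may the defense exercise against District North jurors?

Defense peremptories so far: #5, #14 — 2 of 6 used, 4 left overall.
Against District North: #5 — 1 used; per-district cap 2 leaves 1.
Binding limit: min(4, 1) = 1.

1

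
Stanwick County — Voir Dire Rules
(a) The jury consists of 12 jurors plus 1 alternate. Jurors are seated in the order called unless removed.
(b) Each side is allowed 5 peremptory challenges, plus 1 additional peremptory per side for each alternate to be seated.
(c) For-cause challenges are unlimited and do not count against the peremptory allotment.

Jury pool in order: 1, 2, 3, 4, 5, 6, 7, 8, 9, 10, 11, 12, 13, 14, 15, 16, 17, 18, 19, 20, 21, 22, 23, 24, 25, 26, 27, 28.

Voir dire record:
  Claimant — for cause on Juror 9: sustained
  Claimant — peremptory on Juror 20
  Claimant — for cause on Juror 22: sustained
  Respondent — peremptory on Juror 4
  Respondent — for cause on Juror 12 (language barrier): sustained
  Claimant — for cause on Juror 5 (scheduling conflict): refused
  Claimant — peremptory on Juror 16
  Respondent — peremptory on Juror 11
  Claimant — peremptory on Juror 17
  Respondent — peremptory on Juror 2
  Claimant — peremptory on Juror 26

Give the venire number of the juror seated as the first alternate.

21

Removed: #2, #4, #9, #11, #12, #16, #17, #20, #22, #26. (#5 stays — for-cause denied.)
Seating in order: seats 1–12 → #1, #3, #5, #6, #7, #8, #10, #13, #14, #15, #18, #19; alternates → #21.
So alternate 1 is #21.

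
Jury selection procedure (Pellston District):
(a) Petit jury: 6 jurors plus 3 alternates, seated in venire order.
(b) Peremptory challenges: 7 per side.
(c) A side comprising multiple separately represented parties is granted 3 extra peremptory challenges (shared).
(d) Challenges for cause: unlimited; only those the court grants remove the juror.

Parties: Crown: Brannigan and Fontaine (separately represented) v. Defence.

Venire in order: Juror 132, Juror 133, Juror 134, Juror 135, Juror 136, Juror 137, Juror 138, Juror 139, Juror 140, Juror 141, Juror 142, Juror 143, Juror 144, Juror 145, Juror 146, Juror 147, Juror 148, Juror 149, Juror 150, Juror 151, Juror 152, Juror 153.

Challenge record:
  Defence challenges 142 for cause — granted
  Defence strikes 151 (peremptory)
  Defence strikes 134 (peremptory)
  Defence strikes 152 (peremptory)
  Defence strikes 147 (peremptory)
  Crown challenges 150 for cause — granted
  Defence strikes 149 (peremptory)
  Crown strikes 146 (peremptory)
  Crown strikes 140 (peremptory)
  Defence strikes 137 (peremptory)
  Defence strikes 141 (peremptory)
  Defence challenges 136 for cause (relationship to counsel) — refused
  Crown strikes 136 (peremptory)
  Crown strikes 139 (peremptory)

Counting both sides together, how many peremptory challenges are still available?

6

Crown allotment: 7 base + 3 multi-party = 10. Defence allotment: 7.
Crown peremptories used: #146, #140, #136, #139 — 4 (the for-cause on #150 doesn't count).
Defence peremptories used: #151, #134, #152, #147, #149, #137, #141 — 7 (for-cause on #142, #136 don't count).
Remaining: (10 − 4) + (7 − 7) = 6.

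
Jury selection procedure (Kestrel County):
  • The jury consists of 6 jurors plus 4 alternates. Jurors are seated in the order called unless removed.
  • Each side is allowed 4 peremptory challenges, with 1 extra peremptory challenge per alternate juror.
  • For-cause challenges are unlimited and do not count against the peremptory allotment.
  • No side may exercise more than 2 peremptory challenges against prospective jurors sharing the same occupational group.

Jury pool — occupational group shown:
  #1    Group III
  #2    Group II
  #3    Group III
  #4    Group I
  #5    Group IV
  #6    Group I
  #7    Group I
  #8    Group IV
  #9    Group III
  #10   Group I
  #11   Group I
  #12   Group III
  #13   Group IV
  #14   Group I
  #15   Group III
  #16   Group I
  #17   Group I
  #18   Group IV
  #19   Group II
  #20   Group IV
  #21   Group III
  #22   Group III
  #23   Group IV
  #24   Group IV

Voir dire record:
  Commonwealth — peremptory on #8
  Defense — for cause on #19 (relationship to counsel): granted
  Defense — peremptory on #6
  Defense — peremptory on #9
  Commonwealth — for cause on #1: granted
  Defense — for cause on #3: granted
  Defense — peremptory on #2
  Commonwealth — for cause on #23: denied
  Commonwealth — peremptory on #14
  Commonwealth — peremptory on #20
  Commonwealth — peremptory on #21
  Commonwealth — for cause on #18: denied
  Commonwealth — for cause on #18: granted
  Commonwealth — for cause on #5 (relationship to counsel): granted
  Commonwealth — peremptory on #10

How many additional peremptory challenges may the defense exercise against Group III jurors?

Defense peremptories so far: #6, #9, #2 — 3 of 8 used, 5 left overall.
Against Group III: #9 — 1 used; per-group cap 2 leaves 1.
Binding limit: min(5, 1) = 1.

1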